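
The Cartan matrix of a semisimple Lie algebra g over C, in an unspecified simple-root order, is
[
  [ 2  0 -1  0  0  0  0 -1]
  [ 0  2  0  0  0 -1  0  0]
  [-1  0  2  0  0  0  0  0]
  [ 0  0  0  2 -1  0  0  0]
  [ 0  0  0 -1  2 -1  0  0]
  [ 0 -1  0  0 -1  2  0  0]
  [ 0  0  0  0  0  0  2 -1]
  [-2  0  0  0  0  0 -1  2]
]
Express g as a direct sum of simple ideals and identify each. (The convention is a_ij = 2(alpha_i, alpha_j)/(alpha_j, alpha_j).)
A4 + F4

The diagram associated to this matrix has two connected components: the simple roots {alpha_2, alpha_4, alpha_5, alpha_6} form a chain of 4 nodes with single edges (A_4), and {alpha_1, alpha_3, alpha_7, alpha_8} form a chain of 4 nodes with a double edge between the middle two (F_4). A semisimple Lie algebra decomposes uniquely as the direct sum of simple ideals, one per connected component of its Dynkin diagram, so g ≅ A_4 ⊕ F_4 (dimension 24 + 52 = 76).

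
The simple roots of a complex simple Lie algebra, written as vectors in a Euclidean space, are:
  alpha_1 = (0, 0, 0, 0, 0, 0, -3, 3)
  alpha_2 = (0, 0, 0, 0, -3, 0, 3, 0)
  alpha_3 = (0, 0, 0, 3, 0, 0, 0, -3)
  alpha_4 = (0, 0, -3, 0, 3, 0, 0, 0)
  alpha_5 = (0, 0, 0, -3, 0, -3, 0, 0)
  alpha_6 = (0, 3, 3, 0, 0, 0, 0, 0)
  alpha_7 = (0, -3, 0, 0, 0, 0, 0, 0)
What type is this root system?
Compute the Cartan integers a_ij = 2(alpha_i, alpha_j)/(alpha_j, alpha_j); the resulting 7x7 Cartan matrix is
[[2, -1, -1, 0, 0, 0, 0], [-1, 2, 0, -1, 0, 0, 0], [-1, 0, 2, 0, -1, 0, 0], [0, -1, 0, 2, 0, -1, 0], [0, 0, -1, 0, 2, 0, 0], [0, 0, 0, -1, 0, 2, -2], [0, 0, 0, 0, 0, -1, 2]].
The roots have two lengths (squared-length ratio 2:1); the short ones are alpha_{7}. The associated Dynkin diagram is a chain of 7 nodes with a double edge at one end; the terminal node there is the unique short simple root (B_7), so the type is B_7 (the algebra so(15)).

B7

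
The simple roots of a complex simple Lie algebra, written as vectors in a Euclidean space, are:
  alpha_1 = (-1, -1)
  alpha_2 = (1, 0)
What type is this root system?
Compute the Cartan integers a_ij = 2(alpha_i, alpha_j)/(alpha_j, alpha_j); the resulting 2x2 Cartan matrix is
[[2, -2], [-1, 2]].
The roots have two lengths (squared-length ratio 2:1); the short ones are alpha_{2}. The associated Dynkin diagram is a chain of 2 nodes with a double edge at one end; the terminal node there is the unique short simple root (B_2), so the type is B_2 (the algebra so(5)).

B_2 (so(5))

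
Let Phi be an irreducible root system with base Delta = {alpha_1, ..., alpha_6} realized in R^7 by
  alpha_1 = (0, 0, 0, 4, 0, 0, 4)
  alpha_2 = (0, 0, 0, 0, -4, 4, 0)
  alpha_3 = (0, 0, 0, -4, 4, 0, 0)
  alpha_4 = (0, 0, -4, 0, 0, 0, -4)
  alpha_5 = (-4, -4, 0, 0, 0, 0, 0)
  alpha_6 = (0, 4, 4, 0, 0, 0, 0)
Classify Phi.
A_6

Compute the Cartan integers a_ij = 2(alpha_i, alpha_j)/(alpha_j, alpha_j); the resulting 6x6 Cartan matrix is
[[2, 0, -1, -1, 0, 0], [0, 2, -1, 0, 0, 0], [-1, -1, 2, 0, 0, 0], [-1, 0, 0, 2, 0, -1], [0, 0, 0, 0, 2, -1], [0, 0, 0, -1, -1, 2]].
All simple roots have the same length, so the diagram is simply laced. The associated Dynkin diagram is a chain of 6 nodes with single edges (A_6), so the type is A_6 (the algebra sl(7)).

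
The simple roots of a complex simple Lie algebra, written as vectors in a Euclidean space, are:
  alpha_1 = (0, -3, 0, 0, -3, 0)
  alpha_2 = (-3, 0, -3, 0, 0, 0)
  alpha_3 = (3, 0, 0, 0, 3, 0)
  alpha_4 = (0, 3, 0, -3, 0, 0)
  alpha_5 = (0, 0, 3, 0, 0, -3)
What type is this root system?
A5

Compute the Cartan integers a_ij = 2(alpha_i, alpha_j)/(alpha_j, alpha_j); the resulting 5x5 Cartan matrix is
[[2, 0, -1, -1, 0], [0, 2, -1, 0, -1], [-1, -1, 2, 0, 0], [-1, 0, 0, 2, 0], [0, -1, 0, 0, 2]].
All simple roots have the same length, so the diagram is simply laced. The associated Dynkin diagram is a chain of 5 nodes with single edges (A_5), so the type is A_5 (the algebra sl(6)).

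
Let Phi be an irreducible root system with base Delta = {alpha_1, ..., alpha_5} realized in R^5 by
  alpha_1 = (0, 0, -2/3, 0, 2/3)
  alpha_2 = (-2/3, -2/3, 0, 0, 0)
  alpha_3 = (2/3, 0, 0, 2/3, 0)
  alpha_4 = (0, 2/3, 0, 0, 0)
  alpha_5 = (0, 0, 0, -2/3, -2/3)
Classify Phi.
B_5 (so(11))

Compute the Cartan integers a_ij = 2(alpha_i, alpha_j)/(alpha_j, alpha_j); the resulting 5x5 Cartan matrix is
[[2, 0, 0, 0, -1], [0, 2, -1, -2, 0], [0, -1, 2, 0, -1], [0, -1, 0, 2, 0], [-1, 0, -1, 0, 2]].
The roots have two lengths (squared-length ratio 2:1); the short ones are alpha_{4}. The associated Dynkin diagram is a chain of 5 nodes with a double edge at one end; the terminal node there is the unique short simple root (B_5), so the type is B_5 (the algebra so(11)).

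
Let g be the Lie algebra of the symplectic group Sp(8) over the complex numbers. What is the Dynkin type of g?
This is sp(8), which has dimension 8(8+1)/2 = 36 and rank 8/2 = 4. In the classification of classical Lie algebras, the symplectic algebra sp(2n) has type C_n; here n = 4, so the Dynkin diagram is a chain of 4 nodes with a double edge at one end; the terminal node there is the unique long simple root (C_4). Hence the type is C_4.

C_4 (sp(8))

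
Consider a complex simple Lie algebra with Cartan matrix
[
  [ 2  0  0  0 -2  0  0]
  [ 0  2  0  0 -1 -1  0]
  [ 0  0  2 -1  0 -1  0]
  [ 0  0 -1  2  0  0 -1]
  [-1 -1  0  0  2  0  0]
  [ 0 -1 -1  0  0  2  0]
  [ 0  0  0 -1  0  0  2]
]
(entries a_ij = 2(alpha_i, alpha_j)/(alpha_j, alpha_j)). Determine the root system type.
type C_7

The matrix has rank 7 with 2's on the diagonal. Reading the off-diagonal entries as Dynkin edges (a single edge where a_ij = a_ji = -1; a double or triple edge where a_ij * a_ji = 2 or 3), the diagram is a chain of 7 nodes with a double edge at one end; the terminal node there is the unique long simple root (C_7). One simple-root ordering that puts it in standard form is (alpha_7, alpha_4, alpha_3, alpha_6, alpha_2, alpha_5, alpha_1). So the algebra is type C_7, i.e. sp(14).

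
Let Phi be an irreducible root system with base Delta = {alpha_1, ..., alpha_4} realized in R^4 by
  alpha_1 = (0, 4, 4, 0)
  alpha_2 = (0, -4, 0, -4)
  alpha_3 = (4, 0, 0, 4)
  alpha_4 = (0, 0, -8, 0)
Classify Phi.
Compute the Cartan integers a_ij = 2(alpha_i, alpha_j)/(alpha_j, alpha_j); the resulting 4x4 Cartan matrix is
[[2, -1, 0, -1], [-1, 2, -1, 0], [0, -1, 2, 0], [-2, 0, 0, 2]].
The roots have two lengths (squared-length ratio 2:1); the short ones are alpha_{1,2,3}. The associated Dynkin diagram is a chain of 4 nodes with a double edge at one end; the terminal node there is the unique long simple root (C_4), so the type is C_4 (the algebra sp(8)).

C4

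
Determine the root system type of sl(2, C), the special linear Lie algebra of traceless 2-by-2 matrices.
This is sl(2), which has dimension 2^2 - 1 = 3 and rank 2 - 1 = 1 (a Cartan subalgebra is the diagonal traceless matrices). In the classification of classical Lie algebras, the special linear algebra sl(n+1) has type A_n; here n = 1, so the Dynkin diagram is a chain of 1 nodes with single edges (A_1). Hence the type is A_1.

type A_1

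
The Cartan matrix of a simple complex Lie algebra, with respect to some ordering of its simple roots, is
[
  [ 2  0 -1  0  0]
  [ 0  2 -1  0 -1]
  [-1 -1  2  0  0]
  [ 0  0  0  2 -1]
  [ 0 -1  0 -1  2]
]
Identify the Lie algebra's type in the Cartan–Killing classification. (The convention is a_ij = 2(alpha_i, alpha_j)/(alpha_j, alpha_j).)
The matrix has rank 5 with 2's on the diagonal. Reading the off-diagonal entries as Dynkin edges (a single edge where a_ij = a_ji = -1; a double or triple edge where a_ij * a_ji = 2 or 3), the diagram is a chain of 5 nodes with single edges (A_5). One simple-root ordering that puts it in standard form is (alpha_1, alpha_3, alpha_2, alpha_5, alpha_4). So the algebra is type A_5, i.e. sl(6).

A5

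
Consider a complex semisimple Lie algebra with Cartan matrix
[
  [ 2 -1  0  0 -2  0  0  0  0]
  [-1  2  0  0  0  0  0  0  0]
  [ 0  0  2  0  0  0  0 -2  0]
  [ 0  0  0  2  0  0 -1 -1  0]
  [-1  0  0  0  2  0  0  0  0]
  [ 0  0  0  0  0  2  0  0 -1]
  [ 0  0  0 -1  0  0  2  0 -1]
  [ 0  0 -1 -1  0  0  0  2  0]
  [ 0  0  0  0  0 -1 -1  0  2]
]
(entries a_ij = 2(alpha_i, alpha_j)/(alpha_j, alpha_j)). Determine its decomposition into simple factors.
B_3 + C_6

The diagram associated to this matrix has two connected components: the simple roots {alpha_1, alpha_2, alpha_5} form a chain of 3 nodes with a double edge at one end; the terminal node there is the unique short simple root (B_3), and {alpha_3, alpha_4, alpha_6, alpha_7, alpha_8, alpha_9} form a chain of 6 nodes with a double edge at one end; the terminal node there is the unique long simple root (C_6). A semisimple Lie algebra decomposes uniquely as the direct sum of simple ideals, one per connected component of its Dynkin diagram, so g ≅ B_3 ⊕ C_6 (dimension 21 + 78 = 99).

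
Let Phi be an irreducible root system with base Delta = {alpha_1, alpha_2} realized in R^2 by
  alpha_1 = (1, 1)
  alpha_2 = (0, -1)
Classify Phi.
B_2

Compute the Cartan integers a_ij = 2(alpha_i, alpha_j)/(alpha_j, alpha_j); the resulting 2x2 Cartan matrix is
[[2, -2], [-1, 2]].
The roots have two lengths (squared-length ratio 2:1); the short ones are alpha_{2}. The associated Dynkin diagram is a chain of 2 nodes with a double edge at one end; the terminal node there is the unique short simple root (B_2), so the type is B_2 (the algebra so(5)).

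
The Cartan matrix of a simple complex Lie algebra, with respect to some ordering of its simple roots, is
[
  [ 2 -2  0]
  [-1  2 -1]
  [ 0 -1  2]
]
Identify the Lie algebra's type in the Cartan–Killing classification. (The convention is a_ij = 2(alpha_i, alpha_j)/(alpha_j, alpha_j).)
type C_3

The matrix has rank 3 with 2's on the diagonal. Reading the off-diagonal entries as Dynkin edges (a single edge where a_ij = a_ji = -1; a double or triple edge where a_ij * a_ji = 2 or 3), the diagram is a chain of 3 nodes with a double edge at one end; the terminal node there is the unique long simple root (C_3). One simple-root ordering that puts it in standard form is (alpha_3, alpha_2, alpha_1). So the algebra is type C_3, i.e. sp(6).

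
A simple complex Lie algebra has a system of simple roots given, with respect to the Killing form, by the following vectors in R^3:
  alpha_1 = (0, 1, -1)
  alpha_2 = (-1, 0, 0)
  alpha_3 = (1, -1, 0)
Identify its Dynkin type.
Compute the Cartan integers a_ij = 2(alpha_i, alpha_j)/(alpha_j, alpha_j); the resulting 3x3 Cartan matrix is
[[2, 0, -1], [0, 2, -1], [-1, -2, 2]].
The roots have two lengths (squared-length ratio 2:1); the short ones are alpha_{2}. The associated Dynkin diagram is a chain of 3 nodes with a double edge at one end; the terminal node there is the unique short simple root (B_3), so the type is B_3 (the algebra so(7)).

B_3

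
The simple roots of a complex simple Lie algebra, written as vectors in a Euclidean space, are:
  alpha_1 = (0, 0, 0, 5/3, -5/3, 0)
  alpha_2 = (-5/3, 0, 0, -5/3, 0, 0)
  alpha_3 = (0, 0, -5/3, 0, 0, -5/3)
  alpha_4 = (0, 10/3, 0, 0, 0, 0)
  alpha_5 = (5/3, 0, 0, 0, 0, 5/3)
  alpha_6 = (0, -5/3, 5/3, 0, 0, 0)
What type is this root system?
C_6 (sp(12))

Compute the Cartan integers a_ij = 2(alpha_i, alpha_j)/(alpha_j, alpha_j); the resulting 6x6 Cartan matrix is
[[2, -1, 0, 0, 0, 0], [-1, 2, 0, 0, -1, 0], [0, 0, 2, 0, -1, -1], [0, 0, 0, 2, 0, -2], [0, -1, -1, 0, 2, 0], [0, 0, -1, -1, 0, 2]].
The roots have two lengths (squared-length ratio 2:1); the short ones are alpha_{1,2,3,5,6}. The associated Dynkin diagram is a chain of 6 nodes with a double edge at one end; the terminal node there is the unique long simple root (C_6), so the type is C_6 (the algebra sp(12)).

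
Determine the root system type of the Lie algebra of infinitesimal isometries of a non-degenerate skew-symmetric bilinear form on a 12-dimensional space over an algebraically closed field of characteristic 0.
This is sp(12), which has dimension 12(12+1)/2 = 78 and rank 12/2 = 6. In the classification of classical Lie algebras, the symplectic algebra sp(2n) has type C_n; here n = 6, so the Dynkin diagram is a chain of 6 nodes with a double edge at one end; the terminal node there is the unique long simple root (C_6). Hence the type is C_6.

C_6 (sp(12))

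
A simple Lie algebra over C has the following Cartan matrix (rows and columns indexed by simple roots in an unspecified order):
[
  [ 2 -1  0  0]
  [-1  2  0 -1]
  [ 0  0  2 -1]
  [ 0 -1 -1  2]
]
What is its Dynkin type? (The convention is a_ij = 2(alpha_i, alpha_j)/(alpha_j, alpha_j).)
The matrix has rank 4 with 2's on the diagonal. Reading the off-diagonal entries as Dynkin edges (a single edge where a_ij = a_ji = -1; a double or triple edge where a_ij * a_ji = 2 or 3), the diagram is a chain of 4 nodes with single edges (A_4). One simple-root ordering that puts it in standard form is (alpha_3, alpha_4, alpha_2, alpha_1). So the algebra is type A_4, i.e. sl(5).

A_4 (sl(5))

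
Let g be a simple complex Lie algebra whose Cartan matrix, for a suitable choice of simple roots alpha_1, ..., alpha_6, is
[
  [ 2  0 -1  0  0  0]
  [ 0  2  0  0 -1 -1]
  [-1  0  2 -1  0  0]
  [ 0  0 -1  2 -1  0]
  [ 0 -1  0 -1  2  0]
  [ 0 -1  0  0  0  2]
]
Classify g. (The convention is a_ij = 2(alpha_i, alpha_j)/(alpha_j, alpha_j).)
type A_6

The matrix has rank 6 with 2's on the diagonal. Reading the off-diagonal entries as Dynkin edges (a single edge where a_ij = a_ji = -1; a double or triple edge where a_ij * a_ji = 2 or 3), the diagram is a chain of 6 nodes with single edges (A_6). One simple-root ordering that puts it in standard form is (alpha_6, alpha_2, alpha_5, alpha_4, alpha_3, alpha_1). So the algebra is type A_6, i.e. sl(7).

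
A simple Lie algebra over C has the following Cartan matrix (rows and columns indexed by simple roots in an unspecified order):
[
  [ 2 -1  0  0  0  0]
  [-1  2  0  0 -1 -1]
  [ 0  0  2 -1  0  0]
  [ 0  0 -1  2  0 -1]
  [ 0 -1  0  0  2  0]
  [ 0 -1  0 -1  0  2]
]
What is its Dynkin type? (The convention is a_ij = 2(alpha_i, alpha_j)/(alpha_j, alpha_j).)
D6

The matrix has rank 6 with 2's on the diagonal. Reading the off-diagonal entries as Dynkin edges (a single edge where a_ij = a_ji = -1; a double or triple edge where a_ij * a_ji = 2 or 3), the diagram is a chain of 4 nodes with a fork of two nodes at one end (D_6). One simple-root ordering that puts it in standard form is (alpha_3, alpha_4, alpha_6, alpha_2, alpha_1, alpha_5). So the algebra is type D_6, i.e. so(12).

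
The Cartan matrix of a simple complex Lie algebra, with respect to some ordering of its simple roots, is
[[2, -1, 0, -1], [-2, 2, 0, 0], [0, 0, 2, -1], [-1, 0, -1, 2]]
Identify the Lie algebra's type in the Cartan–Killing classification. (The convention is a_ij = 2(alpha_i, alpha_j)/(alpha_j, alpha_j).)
The matrix has rank 4 with 2's on the diagonal. Reading the off-diagonal entries as Dynkin edges (a single edge where a_ij = a_ji = -1; a double or triple edge where a_ij * a_ji = 2 or 3), the diagram is a chain of 4 nodes with a double edge at one end; the terminal node there is the unique long simple root (C_4). One simple-root ordering that puts it in standard form is (alpha_3, alpha_4, alpha_1, alpha_2). So the algebra is type C_4, i.e. sp(8).

C4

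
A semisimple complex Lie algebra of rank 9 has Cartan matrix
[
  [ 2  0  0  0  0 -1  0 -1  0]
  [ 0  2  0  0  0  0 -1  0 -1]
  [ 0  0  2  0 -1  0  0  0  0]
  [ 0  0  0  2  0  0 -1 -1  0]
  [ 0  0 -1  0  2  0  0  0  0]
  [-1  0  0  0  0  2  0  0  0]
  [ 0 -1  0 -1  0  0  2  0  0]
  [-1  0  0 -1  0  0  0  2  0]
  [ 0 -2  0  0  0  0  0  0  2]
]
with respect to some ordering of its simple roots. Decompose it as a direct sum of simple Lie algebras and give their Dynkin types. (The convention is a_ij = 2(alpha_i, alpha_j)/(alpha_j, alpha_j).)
A2 ⊕ C7

The diagram associated to this matrix has two connected components: the simple roots {alpha_3, alpha_5} form a chain of 2 nodes with single edges (A_2), and {alpha_1, alpha_2, alpha_4, alpha_6, alpha_7, alpha_8, alpha_9} form a chain of 7 nodes with a double edge at one end; the terminal node there is the unique long simple root (C_7). A semisimple Lie algebra decomposes uniquely as the direct sum of simple ideals, one per connected component of its Dynkin diagram, so g ≅ A_2 ⊕ C_7 (dimension 8 + 105 = 113).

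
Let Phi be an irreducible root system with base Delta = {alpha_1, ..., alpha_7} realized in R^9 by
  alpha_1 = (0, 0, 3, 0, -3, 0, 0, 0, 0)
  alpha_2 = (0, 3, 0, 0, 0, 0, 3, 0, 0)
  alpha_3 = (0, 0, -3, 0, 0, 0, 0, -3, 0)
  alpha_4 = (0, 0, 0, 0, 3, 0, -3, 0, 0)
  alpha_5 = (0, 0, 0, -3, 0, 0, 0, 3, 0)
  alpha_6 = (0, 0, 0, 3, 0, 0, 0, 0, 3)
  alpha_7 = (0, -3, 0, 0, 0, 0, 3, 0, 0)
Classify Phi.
D7

Compute the Cartan integers a_ij = 2(alpha_i, alpha_j)/(alpha_j, alpha_j); the resulting 7x7 Cartan matrix is
[[2, 0, -1, -1, 0, 0, 0], [0, 2, 0, -1, 0, 0, 0], [-1, 0, 2, 0, -1, 0, 0], [-1, -1, 0, 2, 0, 0, -1], [0, 0, -1, 0, 2, -1, 0], [0, 0, 0, 0, -1, 2, 0], [0, 0, 0, -1, 0, 0, 2]].
All simple roots have the same length, so the diagram is simply laced. The associated Dynkin diagram is a chain of 5 nodes with a fork of two nodes at one end (D_7), so the type is D_7 (the algebra so(14)).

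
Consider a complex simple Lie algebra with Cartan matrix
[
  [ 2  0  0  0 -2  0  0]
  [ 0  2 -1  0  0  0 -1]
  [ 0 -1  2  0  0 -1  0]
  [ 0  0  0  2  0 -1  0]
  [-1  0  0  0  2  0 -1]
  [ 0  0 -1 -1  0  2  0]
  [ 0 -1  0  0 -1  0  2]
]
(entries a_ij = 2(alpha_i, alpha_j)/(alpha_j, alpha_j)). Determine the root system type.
C_7 (sp(14))

The matrix has rank 7 with 2's on the diagonal. Reading the off-diagonal entries as Dynkin edges (a single edge where a_ij = a_ji = -1; a double or triple edge where a_ij * a_ji = 2 or 3), the diagram is a chain of 7 nodes with a double edge at one end; the terminal node there is the unique long simple root (C_7). One simple-root ordering that puts it in standard form is (alpha_4, alpha_6, alpha_3, alpha_2, alpha_7, alpha_5, alpha_1). So the algebra is type C_7, i.e. sp(14).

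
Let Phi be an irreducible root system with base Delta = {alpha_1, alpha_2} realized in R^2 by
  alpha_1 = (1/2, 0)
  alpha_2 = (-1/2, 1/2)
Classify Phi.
B2

Compute the Cartan integers a_ij = 2(alpha_i, alpha_j)/(alpha_j, alpha_j); the resulting 2x2 Cartan matrix is
[[2, -1], [-2, 2]].
The roots have two lengths (squared-length ratio 2:1); the short ones are alpha_{1}. The associated Dynkin diagram is a chain of 2 nodes with a double edge at one end; the terminal node there is the unique short simple root (B_2), so the type is B_2 (the algebra so(5)).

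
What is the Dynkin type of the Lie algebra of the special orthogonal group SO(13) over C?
type B_6

This is so(13) with 13 odd, which has dimension 13(13-1)/2 = 78 and rank (13-1)/2 = 6. In the classification of classical Lie algebras, the orthogonal algebra so(2n+1) in an odd number of variables has type B_n; here n = 6, so the Dynkin diagram is a chain of 6 nodes with a double edge at one end; the terminal node there is the unique short simple root (B_6). Hence the type is B_6.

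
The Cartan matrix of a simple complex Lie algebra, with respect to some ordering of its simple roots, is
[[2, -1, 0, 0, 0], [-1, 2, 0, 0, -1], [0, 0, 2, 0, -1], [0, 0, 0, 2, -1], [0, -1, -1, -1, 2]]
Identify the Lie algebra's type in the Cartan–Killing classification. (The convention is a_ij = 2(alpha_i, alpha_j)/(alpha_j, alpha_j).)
type D_5

The matrix has rank 5 with 2's on the diagonal. Reading the off-diagonal entries as Dynkin edges (a single edge where a_ij = a_ji = -1; a double or triple edge where a_ij * a_ji = 2 or 3), the diagram is a chain of 3 nodes with a fork of two nodes at one end (D_5). One simple-root ordering that puts it in standard form is (alpha_1, alpha_2, alpha_5, alpha_3, alpha_4). So the algebra is type D_5, i.e. so(10).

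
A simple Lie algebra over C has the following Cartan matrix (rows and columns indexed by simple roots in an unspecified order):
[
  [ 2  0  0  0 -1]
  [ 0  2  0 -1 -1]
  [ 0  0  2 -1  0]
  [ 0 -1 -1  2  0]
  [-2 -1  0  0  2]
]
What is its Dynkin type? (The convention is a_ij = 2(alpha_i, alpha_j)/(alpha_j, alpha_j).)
The matrix has rank 5 with 2's on the diagonal. Reading the off-diagonal entries as Dynkin edges (a single edge where a_ij = a_ji = -1; a double or triple edge where a_ij * a_ji = 2 or 3), the diagram is a chain of 5 nodes with a double edge at one end; the terminal node there is the unique short simple root (B_5). One simple-root ordering that puts it in standard form is (alpha_3, alpha_4, alpha_2, alpha_5, alpha_1). So the algebra is type B_5, i.e. so(11).

B5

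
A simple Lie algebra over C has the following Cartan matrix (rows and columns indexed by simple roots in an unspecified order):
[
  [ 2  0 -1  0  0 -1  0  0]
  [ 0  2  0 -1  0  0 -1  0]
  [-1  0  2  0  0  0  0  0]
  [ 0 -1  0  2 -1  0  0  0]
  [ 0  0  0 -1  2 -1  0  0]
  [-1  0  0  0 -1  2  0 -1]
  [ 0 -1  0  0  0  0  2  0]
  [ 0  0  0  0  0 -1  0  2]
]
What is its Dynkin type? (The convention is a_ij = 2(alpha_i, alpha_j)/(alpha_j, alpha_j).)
E_8

The matrix has rank 8 with 2's on the diagonal. Reading the off-diagonal entries as Dynkin edges (a single edge where a_ij = a_ji = -1; a double or triple edge where a_ij * a_ji = 2 or 3), the diagram is a chain of 7 nodes with one extra node attached to the third node from one end (E_8). One simple-root ordering that puts it in standard form is (alpha_3, alpha_8, alpha_1, alpha_6, alpha_5, alpha_4, alpha_2, alpha_7). So the algebra is type E_8.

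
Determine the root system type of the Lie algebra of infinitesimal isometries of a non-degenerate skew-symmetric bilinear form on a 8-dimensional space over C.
C_4 (sp(8))

This is sp(8), which has dimension 8(8+1)/2 = 36 and rank 8/2 = 4. In the classification of classical Lie algebras, the symplectic algebra sp(2n) has type C_n; here n = 4, so the Dynkin diagram is a chain of 4 nodes with a double edge at one end; the terminal node there is the unique long simple root (C_4). Hence the type is C_4.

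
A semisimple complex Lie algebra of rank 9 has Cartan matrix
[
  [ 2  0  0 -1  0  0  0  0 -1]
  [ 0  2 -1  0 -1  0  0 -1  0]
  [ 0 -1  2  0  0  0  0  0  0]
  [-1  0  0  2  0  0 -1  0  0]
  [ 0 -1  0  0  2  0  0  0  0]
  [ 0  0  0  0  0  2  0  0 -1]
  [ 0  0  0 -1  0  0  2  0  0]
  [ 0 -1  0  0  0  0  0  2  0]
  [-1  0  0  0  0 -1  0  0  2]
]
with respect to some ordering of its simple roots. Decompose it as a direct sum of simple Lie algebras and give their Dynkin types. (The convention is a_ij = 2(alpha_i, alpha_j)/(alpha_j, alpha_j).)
The diagram associated to this matrix has two connected components: the simple roots {alpha_1, alpha_4, alpha_6, alpha_7, alpha_9} form a chain of 5 nodes with single edges (A_5), and {alpha_2, alpha_3, alpha_5, alpha_8} form a chain of 2 nodes with a fork of two nodes at one end (D_4). A semisimple Lie algebra decomposes uniquely as the direct sum of simple ideals, one per connected component of its Dynkin diagram, so g ≅ A_5 ⊕ D_4 (dimension 35 + 28 = 63).

type A_5 ⊕ type D_4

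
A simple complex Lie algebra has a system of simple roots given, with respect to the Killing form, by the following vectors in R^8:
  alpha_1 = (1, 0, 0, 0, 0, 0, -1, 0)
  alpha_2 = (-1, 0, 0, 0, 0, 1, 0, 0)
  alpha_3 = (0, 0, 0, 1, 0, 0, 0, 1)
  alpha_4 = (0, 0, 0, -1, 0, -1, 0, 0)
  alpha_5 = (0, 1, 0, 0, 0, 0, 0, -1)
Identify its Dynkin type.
Compute the Cartan integers a_ij = 2(alpha_i, alpha_j)/(alpha_j, alpha_j); the resulting 5x5 Cartan matrix is
[[2, -1, 0, 0, 0], [-1, 2, 0, -1, 0], [0, 0, 2, -1, -1], [0, -1, -1, 2, 0], [0, 0, -1, 0, 2]].
All simple roots have the same length, so the diagram is simply laced. The associated Dynkin diagram is a chain of 5 nodes with single edges (A_5), so the type is A_5 (the algebra sl(6)).

A_5 (sl(6))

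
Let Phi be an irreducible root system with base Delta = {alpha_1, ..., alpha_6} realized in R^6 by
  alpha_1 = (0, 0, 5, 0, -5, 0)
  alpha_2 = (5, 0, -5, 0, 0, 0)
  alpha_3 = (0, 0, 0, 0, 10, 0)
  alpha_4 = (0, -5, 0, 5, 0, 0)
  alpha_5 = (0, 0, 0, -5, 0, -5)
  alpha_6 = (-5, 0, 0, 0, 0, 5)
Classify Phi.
C_6 (sp(12))

Compute the Cartan integers a_ij = 2(alpha_i, alpha_j)/(alpha_j, alpha_j); the resulting 6x6 Cartan matrix is
[[2, -1, -1, 0, 0, 0], [-1, 2, 0, 0, 0, -1], [-2, 0, 2, 0, 0, 0], [0, 0, 0, 2, -1, 0], [0, 0, 0, -1, 2, -1], [0, -1, 0, 0, -1, 2]].
The roots have two lengths (squared-length ratio 2:1); the short ones are alpha_{1,2,4,5,6}. The associated Dynkin diagram is a chain of 6 nodes with a double edge at one end; the terminal node there is the unique long simple root (C_6), so the type is C_6 (the algebra sp(12)).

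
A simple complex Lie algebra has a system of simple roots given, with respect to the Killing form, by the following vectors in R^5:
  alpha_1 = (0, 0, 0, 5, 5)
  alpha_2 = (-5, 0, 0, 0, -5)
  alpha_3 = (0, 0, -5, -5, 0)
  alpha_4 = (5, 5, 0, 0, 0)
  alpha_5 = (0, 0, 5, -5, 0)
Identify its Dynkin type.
D_5

Compute the Cartan integers a_ij = 2(alpha_i, alpha_j)/(alpha_j, alpha_j); the resulting 5x5 Cartan matrix is
[[2, -1, -1, 0, -1], [-1, 2, 0, -1, 0], [-1, 0, 2, 0, 0], [0, -1, 0, 2, 0], [-1, 0, 0, 0, 2]].
All simple roots have the same length, so the diagram is simply laced. The associated Dynkin diagram is a chain of 3 nodes with a fork of two nodes at one end (D_5), so the type is D_5 (the algebra so(10)).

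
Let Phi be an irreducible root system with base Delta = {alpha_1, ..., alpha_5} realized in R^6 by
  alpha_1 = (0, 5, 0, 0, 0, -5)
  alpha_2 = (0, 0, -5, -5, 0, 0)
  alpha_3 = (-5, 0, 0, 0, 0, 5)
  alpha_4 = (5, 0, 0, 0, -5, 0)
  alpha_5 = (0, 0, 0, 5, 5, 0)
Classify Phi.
Compute the Cartan integers a_ij = 2(alpha_i, alpha_j)/(alpha_j, alpha_j); the resulting 5x5 Cartan matrix is
[[2, 0, -1, 0, 0], [0, 2, 0, 0, -1], [-1, 0, 2, -1, 0], [0, 0, -1, 2, -1], [0, -1, 0, -1, 2]].
All simple roots have the same length, so the diagram is simply laced. The associated Dynkin diagram is a chain of 5 nodes with single edges (A_5), so the type is A_5 (the algebra sl(6)).

A_5 (sl(6))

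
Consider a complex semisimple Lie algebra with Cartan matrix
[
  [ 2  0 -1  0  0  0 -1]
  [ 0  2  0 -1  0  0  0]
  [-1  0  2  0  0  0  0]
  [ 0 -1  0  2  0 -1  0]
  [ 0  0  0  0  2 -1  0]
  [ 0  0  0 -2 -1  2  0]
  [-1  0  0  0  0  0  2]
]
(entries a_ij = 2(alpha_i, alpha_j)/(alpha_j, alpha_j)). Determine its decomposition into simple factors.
A_3 ⊕ F_4

The diagram associated to this matrix has two connected components: the simple roots {alpha_1, alpha_3, alpha_7} form a chain of 3 nodes with single edges (A_3), and {alpha_2, alpha_4, alpha_5, alpha_6} form a chain of 4 nodes with a double edge between the middle two (F_4). A semisimple Lie algebra decomposes uniquely as the direct sum of simple ideals, one per connected component of its Dynkin diagram, so g ≅ A_3 ⊕ F_4 (dimension 15 + 52 = 67).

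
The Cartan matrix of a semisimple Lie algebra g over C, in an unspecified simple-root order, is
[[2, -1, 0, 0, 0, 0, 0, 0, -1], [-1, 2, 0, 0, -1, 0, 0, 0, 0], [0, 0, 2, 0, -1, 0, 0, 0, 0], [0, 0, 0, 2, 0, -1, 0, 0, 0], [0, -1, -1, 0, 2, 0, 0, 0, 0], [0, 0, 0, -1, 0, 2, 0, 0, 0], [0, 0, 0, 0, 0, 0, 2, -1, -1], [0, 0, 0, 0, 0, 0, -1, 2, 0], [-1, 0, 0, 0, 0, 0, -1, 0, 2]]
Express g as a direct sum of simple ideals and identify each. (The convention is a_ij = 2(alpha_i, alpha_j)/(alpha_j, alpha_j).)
type A_2 ⊕ type A_7

The diagram associated to this matrix has two connected components: the simple roots {alpha_4, alpha_6} form a chain of 2 nodes with single edges (A_2), and {alpha_1, alpha_2, alpha_3, alpha_5, alpha_7, alpha_8, alpha_9} form a chain of 7 nodes with single edges (A_7). A semisimple Lie algebra decomposes uniquely as the direct sum of simple ideals, one per connected component of its Dynkin diagram, so g ≅ A_2 ⊕ A_7 (dimension 8 + 63 = 71).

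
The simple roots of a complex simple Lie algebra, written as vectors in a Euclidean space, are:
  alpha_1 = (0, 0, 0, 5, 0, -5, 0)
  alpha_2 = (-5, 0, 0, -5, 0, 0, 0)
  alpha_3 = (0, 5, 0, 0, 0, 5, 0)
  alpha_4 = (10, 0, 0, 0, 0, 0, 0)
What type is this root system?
C4

Compute the Cartan integers a_ij = 2(alpha_i, alpha_j)/(alpha_j, alpha_j); the resulting 4x4 Cartan matrix is
[[2, -1, -1, 0], [-1, 2, 0, -1], [-1, 0, 2, 0], [0, -2, 0, 2]].
The roots have two lengths (squared-length ratio 2:1); the short ones are alpha_{1,2,3}. The associated Dynkin diagram is a chain of 4 nodes with a double edge at one end; the terminal node there is the unique long simple root (C_4), so the type is C_4 (the algebra sp(8)).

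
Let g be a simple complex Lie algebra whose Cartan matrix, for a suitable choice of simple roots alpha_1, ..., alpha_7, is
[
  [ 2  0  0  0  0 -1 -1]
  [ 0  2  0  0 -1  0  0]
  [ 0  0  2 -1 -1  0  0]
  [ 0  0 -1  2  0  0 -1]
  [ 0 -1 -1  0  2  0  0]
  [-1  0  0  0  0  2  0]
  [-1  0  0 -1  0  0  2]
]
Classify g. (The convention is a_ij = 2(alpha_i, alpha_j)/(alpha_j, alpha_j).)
A_7 (sl(8))

The matrix has rank 7 with 2's on the diagonal. Reading the off-diagonal entries as Dynkin edges (a single edge where a_ij = a_ji = -1; a double or triple edge where a_ij * a_ji = 2 or 3), the diagram is a chain of 7 nodes with single edges (A_7). One simple-root ordering that puts it in standard form is (alpha_6, alpha_1, alpha_7, alpha_4, alpha_3, alpha_5, alpha_2). So the algebra is type A_7, i.e. sl(8).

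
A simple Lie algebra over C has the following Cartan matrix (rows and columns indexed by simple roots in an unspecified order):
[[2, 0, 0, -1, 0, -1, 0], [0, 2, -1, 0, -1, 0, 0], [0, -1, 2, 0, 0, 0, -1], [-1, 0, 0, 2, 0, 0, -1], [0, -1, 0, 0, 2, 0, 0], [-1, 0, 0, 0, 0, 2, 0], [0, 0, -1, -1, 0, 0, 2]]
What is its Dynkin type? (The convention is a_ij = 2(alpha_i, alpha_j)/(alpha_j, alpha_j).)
A_7 (sl(8))

The matrix has rank 7 with 2's on the diagonal. Reading the off-diagonal entries as Dynkin edges (a single edge where a_ij = a_ji = -1; a double or triple edge where a_ij * a_ji = 2 or 3), the diagram is a chain of 7 nodes with single edges (A_7). One simple-root ordering that puts it in standard form is (alpha_5, alpha_2, alpha_3, alpha_7, alpha_4, alpha_1, alpha_6). So the algebra is type A_7, i.e. sl(8).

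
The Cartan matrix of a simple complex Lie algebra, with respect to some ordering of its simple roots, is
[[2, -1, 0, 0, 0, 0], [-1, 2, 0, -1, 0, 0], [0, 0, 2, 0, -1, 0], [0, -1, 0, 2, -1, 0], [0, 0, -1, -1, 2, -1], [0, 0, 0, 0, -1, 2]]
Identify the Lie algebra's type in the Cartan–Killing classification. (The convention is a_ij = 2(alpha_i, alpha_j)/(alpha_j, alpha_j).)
D_6

The matrix has rank 6 with 2's on the diagonal. Reading the off-diagonal entries as Dynkin edges (a single edge where a_ij = a_ji = -1; a double or triple edge where a_ij * a_ji = 2 or 3), the diagram is a chain of 4 nodes with a fork of two nodes at one end (D_6). One simple-root ordering that puts it in standard form is (alpha_1, alpha_2, alpha_4, alpha_5, alpha_3, alpha_6). So the algebra is type D_6, i.e. so(12).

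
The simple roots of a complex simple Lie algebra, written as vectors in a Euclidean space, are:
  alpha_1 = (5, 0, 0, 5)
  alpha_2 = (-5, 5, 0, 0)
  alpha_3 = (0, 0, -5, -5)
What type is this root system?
Compute the Cartan integers a_ij = 2(alpha_i, alpha_j)/(alpha_j, alpha_j); the resulting 3x3 Cartan matrix is
[[2, -1, -1], [-1, 2, 0], [-1, 0, 2]].
All simple roots have the same length, so the diagram is simply laced. The associated Dynkin diagram is a chain of 3 nodes with single edges (A_3), so the type is A_3 (the algebra sl(4)).

A_3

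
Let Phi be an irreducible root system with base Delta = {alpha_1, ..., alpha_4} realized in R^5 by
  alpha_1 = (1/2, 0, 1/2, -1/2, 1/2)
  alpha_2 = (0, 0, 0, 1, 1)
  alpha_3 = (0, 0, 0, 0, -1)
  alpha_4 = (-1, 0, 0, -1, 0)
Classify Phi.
Compute the Cartan integers a_ij = 2(alpha_i, alpha_j)/(alpha_j, alpha_j); the resulting 4x4 Cartan matrix is
[[2, 0, -1, 0], [0, 2, -2, -1], [-1, -1, 2, 0], [0, -1, 0, 2]].
The roots have two lengths (squared-length ratio 2:1); the short ones are alpha_{1,3}. The associated Dynkin diagram is a chain of 4 nodes with a double edge between the middle two (F_4), so the type is F_4.

F_4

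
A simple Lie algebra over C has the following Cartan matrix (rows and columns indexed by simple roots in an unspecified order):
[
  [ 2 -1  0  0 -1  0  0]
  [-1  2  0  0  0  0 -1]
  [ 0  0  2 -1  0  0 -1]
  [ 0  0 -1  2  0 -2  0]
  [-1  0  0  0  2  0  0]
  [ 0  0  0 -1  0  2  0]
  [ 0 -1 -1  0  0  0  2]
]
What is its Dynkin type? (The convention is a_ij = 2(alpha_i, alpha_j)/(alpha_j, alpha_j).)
type B_7

The matrix has rank 7 with 2's on the diagonal. Reading the off-diagonal entries as Dynkin edges (a single edge where a_ij = a_ji = -1; a double or triple edge where a_ij * a_ji = 2 or 3), the diagram is a chain of 7 nodes with a double edge at one end; the terminal node there is the unique short simple root (B_7). One simple-root ordering that puts it in standard form is (alpha_5, alpha_1, alpha_2, alpha_7, alpha_3, alpha_4, alpha_6). So the algebra is type B_7, i.e. so(15).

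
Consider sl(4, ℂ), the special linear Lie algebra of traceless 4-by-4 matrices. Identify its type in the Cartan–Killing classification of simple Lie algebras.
This is sl(4), which has dimension 4^2 - 1 = 15 and rank 4 - 1 = 3 (a Cartan subalgebra is the diagonal traceless matrices). In the classification of classical Lie algebras, the special linear algebra sl(n+1) has type A_n; here n = 3, so the Dynkin diagram is a chain of 3 nodes with single edges (A_3). Hence the type is A_3.

type A_3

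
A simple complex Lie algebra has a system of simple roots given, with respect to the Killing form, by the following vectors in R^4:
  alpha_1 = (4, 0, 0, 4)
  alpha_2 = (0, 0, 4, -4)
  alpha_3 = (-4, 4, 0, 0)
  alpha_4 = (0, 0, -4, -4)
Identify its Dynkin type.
Compute the Cartan integers a_ij = 2(alpha_i, alpha_j)/(alpha_j, alpha_j); the resulting 4x4 Cartan matrix is
[[2, -1, -1, -1], [-1, 2, 0, 0], [-1, 0, 2, 0], [-1, 0, 0, 2]].
All simple roots have the same length, so the diagram is simply laced. The associated Dynkin diagram is a chain of 2 nodes with a fork of two nodes at one end (D_4), so the type is D_4 (the algebra so(8)).

D_4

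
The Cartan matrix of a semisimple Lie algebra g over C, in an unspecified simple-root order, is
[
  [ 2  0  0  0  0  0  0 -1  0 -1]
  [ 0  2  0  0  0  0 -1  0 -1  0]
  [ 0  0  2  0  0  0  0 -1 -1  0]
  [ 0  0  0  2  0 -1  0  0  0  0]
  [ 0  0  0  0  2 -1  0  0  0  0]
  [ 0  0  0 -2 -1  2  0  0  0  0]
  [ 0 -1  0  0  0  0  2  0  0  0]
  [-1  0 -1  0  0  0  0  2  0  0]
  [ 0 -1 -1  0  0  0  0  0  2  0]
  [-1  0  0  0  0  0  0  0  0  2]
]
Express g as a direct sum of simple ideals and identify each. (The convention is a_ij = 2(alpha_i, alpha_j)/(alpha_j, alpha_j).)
A_7 (sl(8)) + B_3 (so(7))

The diagram associated to this matrix has two connected components: the simple roots {alpha_1, alpha_2, alpha_3, alpha_7, alpha_8, alpha_9, alpha_10} form a chain of 7 nodes with single edges (A_7), and {alpha_4, alpha_5, alpha_6} form a chain of 3 nodes with a double edge at one end; the terminal node there is the unique short simple root (B_3). A semisimple Lie algebra decomposes uniquely as the direct sum of simple ideals, one per connected component of its Dynkin diagram, so g ≅ A_7 ⊕ B_3 (dimension 63 + 21 = 84).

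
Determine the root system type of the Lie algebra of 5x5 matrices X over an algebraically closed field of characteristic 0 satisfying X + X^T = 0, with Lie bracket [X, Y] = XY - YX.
B_2 (so(5))

This is so(5) with 5 odd, which has dimension 5(5-1)/2 = 10 and rank (5-1)/2 = 2. In the classification of classical Lie algebras, the orthogonal algebra so(2n+1) in an odd number of variables has type B_n; here n = 2, so the Dynkin diagram is a chain of 2 nodes with a double edge at one end; the terminal node there is the unique short simple root (B_2). Hence the type is B_2.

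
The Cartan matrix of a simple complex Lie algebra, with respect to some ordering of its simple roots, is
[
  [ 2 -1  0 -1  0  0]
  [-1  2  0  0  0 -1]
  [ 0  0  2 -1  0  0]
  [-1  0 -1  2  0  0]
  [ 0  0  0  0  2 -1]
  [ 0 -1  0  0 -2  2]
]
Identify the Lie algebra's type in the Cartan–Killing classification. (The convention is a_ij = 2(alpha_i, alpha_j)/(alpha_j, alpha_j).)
B6

The matrix has rank 6 with 2's on the diagonal. Reading the off-diagonal entries as Dynkin edges (a single edge where a_ij = a_ji = -1; a double or triple edge where a_ij * a_ji = 2 or 3), the diagram is a chain of 6 nodes with a double edge at one end; the terminal node there is the unique short simple root (B_6). One simple-root ordering that puts it in standard form is (alpha_3, alpha_4, alpha_1, alpha_2, alpha_6, alpha_5). So the algebra is type B_6, i.e. so(13).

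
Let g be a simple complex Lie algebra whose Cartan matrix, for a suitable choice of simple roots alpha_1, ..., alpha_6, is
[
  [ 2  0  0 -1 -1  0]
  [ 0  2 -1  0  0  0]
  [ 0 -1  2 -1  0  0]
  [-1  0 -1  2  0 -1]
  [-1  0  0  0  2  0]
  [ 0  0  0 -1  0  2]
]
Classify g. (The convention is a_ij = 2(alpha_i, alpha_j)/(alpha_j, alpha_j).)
type E_6

The matrix has rank 6 with 2's on the diagonal. Reading the off-diagonal entries as Dynkin edges (a single edge where a_ij = a_ji = -1; a double or triple edge where a_ij * a_ji = 2 or 3), the diagram is a chain of 5 nodes with one extra node attached to the third node from one end (E_6). One simple-root ordering that puts it in standard form is (alpha_2, alpha_6, alpha_3, alpha_4, alpha_1, alpha_5). So the algebra is type E_6.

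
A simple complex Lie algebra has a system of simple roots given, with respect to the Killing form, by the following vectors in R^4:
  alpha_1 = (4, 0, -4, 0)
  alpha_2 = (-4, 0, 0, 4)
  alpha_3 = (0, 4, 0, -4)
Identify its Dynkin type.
A3

Compute the Cartan integers a_ij = 2(alpha_i, alpha_j)/(alpha_j, alpha_j); the resulting 3x3 Cartan matrix is
[[2, -1, 0], [-1, 2, -1], [0, -1, 2]].
All simple roots have the same length, so the diagram is simply laced. The associated Dynkin diagram is a chain of 3 nodes with single edges (A_3), so the type is A_3 (the algebra sl(4)).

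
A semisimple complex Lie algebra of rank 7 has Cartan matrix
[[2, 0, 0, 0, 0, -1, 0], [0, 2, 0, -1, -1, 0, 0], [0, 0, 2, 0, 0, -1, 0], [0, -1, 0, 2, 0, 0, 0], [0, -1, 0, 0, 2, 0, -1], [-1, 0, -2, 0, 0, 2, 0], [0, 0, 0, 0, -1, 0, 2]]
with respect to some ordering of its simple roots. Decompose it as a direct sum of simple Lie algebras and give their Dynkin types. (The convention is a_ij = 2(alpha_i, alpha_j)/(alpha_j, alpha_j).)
The diagram associated to this matrix has two connected components: the simple roots {alpha_2, alpha_4, alpha_5, alpha_7} form a chain of 4 nodes with single edges (A_4), and {alpha_1, alpha_3, alpha_6} form a chain of 3 nodes with a double edge at one end; the terminal node there is the unique short simple root (B_3). A semisimple Lie algebra decomposes uniquely as the direct sum of simple ideals, one per connected component of its Dynkin diagram, so g ≅ A_4 ⊕ B_3 (dimension 24 + 21 = 45).

type A_4 ⊕ type B_3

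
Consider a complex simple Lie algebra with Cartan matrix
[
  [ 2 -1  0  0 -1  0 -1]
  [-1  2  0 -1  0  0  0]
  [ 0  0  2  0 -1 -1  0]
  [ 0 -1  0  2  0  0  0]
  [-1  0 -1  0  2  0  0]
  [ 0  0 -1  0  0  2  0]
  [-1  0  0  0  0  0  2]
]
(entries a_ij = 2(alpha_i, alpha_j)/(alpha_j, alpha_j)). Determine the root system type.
The matrix has rank 7 with 2's on the diagonal. Reading the off-diagonal entries as Dynkin edges (a single edge where a_ij = a_ji = -1; a double or triple edge where a_ij * a_ji = 2 or 3), the diagram is a chain of 6 nodes with one extra node attached to the third node from one end (E_7). One simple-root ordering that puts it in standard form is (alpha_4, alpha_7, alpha_2, alpha_1, alpha_5, alpha_3, alpha_6). So the algebra is type E_7.

E_7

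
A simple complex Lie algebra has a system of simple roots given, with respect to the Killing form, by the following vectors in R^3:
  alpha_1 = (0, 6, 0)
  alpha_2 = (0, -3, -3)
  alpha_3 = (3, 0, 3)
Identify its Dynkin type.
C3

Compute the Cartan integers a_ij = 2(alpha_i, alpha_j)/(alpha_j, alpha_j); the resulting 3x3 Cartan matrix is
[[2, -2, 0], [-1, 2, -1], [0, -1, 2]].
The roots have two lengths (squared-length ratio 2:1); the short ones are alpha_{2,3}. The associated Dynkin diagram is a chain of 3 nodes with a double edge at one end; the terminal node there is the unique long simple root (C_3), so the type is C_3 (the algebra sp(6)).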